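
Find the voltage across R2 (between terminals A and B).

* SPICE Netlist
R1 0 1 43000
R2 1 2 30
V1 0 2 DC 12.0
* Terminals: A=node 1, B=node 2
R1 and R2 are in series across V1 (node 0 → node 1 → node 2), and the output A–B is taken across R2, so this is a voltage divider.
Series current: I = V1/(R1 + R2) = 12/(43000 + 30) = 12/43030 = 0.0002789 A
V_R2 = I × R2 = V1 × R2/(R1 + R2) = 12 × 30/43030 = 0.008366 V

Final answer: 0.008366 V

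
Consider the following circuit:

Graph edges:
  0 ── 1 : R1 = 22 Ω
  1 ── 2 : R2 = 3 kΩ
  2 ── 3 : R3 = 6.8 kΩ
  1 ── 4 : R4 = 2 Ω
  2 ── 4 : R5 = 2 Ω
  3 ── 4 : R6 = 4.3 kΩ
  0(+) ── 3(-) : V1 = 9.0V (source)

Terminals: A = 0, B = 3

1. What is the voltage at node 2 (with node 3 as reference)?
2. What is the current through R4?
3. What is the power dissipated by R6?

Nodal analysis, taking node 3 as the 0 V reference.
Source V1 fixes V_0 = 9 V.
KCL at each unknown node (sum of currents leaving = 0; resistances in Ω):
  Node 1: (V_1 - 9)/22 + (V_1 - V_2)/3000 + (V_1 - V_4)/2 = 0
  Node 2: (V_2 - V_1)/3000 + (V_2 - 0)/6800 + (V_2 - V_4)/2 = 0
  Node 4: (V_4 - V_1)/2 + (V_4 - V_2)/2 + (V_4 - 0)/4300 = 0
Collecting terms (coefficients in siemens):
  0.5458·V_1 - 0.0003333·V_2 - 0.5·V_4 = 0.4091
  0.5005·V_2 - 0.0003333·V_1 - 0.5·V_4 = 0
  1·V_4 - 0.5·V_1 - 0.5·V_2 = 0
Solving these 3 simultaneous equations (Gaussian elimination) gives:
  V_1 = 8.926 V, V_2 = 8.916 V, V_4 = 8.919 V
Part 1:
  Read off the nodal solution: V_2 = 8.916 V
Part 2:
  I_R4 = (V_1 - V_4)/R4 = (8.926 - 8.919)/2 = 0.003382 A
  Magnitude: I_R4 = 0.003382 A
Part 3:
  I_R6 = (V_3 - V_4)/R6 = (0 - 8.919)/4300 = -0.002074 A
  P_R6 = I_R6² × R6 = (-0.002074)² × 4300 = 0.0185 W

Final answers:
1. V_2 = 8.916 V
2. I_R4 = 0.003382 A
3. P_R6 = 0.0185 W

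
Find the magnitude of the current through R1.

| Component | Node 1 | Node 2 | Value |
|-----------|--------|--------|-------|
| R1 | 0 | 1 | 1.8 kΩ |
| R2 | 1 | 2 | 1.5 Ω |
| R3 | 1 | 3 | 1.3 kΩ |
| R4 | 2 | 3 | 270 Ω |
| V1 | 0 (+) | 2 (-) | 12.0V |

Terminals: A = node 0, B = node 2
Nodal analysis, taking node 2 as the 0 V reference.
Source V1 fixes V_0 = 12 V.
KCL at each unknown node (sum of currents leaving = 0; resistances in Ω):
  Node 1: (V_1 - 12)/1800 + (V_1 - 0)/1.5 + (V_1 - V_3)/1300 = 0
  Node 3: (V_3 - V_1)/1300 + (V_3 - 0)/270 = 0
Collecting terms (coefficients in siemens):
  0.668·V_1 - 0.0007692·V_3 = 0.006667
  0.004473·V_3 - 0.0007692·V_1 = 0
Determinant D = (0.668)(0.004473) - (-0.0007692)(-0.0007692) = 0.002987
V_1 = [(0.006667)(0.004473) - (-0.0007692)(0)]/D = 0.009982 V
V_3 = [(0.668)(0) - (0.006667)(-0.0007692)]/D = 0.001717 V
I_R1 = (V_0 - V_1)/R1 = (12 - 0.009982)/1800 = 0.006661 A
|I_R1| = 0.006661 A

Final answer: |I_R1| = 0.006661 A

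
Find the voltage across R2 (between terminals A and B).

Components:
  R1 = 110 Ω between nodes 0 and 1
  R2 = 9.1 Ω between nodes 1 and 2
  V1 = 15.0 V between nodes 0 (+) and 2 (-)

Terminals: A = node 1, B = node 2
R1 and R2 are in series across V1 (node 0 → node 1 → node 2), and the output A–B is taken across R2, so this is a voltage divider.
Series current: I = V1/(R1 + R2) = 15/(110 + 9.1) = 15/119.1 = 0.1259 A
V_R2 = I × R2 = V1 × R2/(R1 + R2) = 15 × 9.1/119.1 = 1.146 V

Final answer: 1.146 V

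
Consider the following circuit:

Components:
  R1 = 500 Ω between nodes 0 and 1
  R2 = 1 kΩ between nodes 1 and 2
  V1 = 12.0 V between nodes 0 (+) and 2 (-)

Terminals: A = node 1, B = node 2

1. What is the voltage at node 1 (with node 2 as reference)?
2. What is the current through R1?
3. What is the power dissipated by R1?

Nodal analysis, taking node 2 as the 0 V reference.
Source V1 fixes V_0 = 12 V.
KCL at each unknown node (sum of currents leaving = 0; resistances in Ω):
  Node 1: (V_1 - 12)/500 + (V_1 - 0)/1000 = 0
Collecting terms: 0.003 × V_1 = 0.024  =>  V_1 = 8 V
Part 1:
  Read off the nodal solution: V_1 = 8 V
Part 2:
  I_R1 = (V_0 - V_1)/R1 = (12 - 8)/500 = 0.008 A
  Magnitude: I_R1 = 0.008 A
Part 3:
  I_R1 = (V_0 - V_1)/R1 = (12 - 8)/500 = 0.008 A
  P_R1 = I_R1² × R1 = (0.008)² × 500 = 0.032 W

Final answers:
1. V_1 = 8 V
2. I_R1 = 0.008 A
3. P_R1 = 0.032 W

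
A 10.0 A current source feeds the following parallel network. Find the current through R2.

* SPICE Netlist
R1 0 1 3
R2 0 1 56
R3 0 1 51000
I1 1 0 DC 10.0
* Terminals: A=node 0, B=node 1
All resistors sit directly between nodes 0 and 1, so they are in parallel and share one voltage V; the full source current 10 A splits among them.
1/R_par = 1/3 + 1/56 + 1/51000 = 0.3512 S  =>  R_par = 2.847 Ω
V = I × R_par = 10 × 2.847 = 28.47 V
I_R2 = V/R2 = 28.47/56 = 0.5084 A

Final answer: 0.5084 A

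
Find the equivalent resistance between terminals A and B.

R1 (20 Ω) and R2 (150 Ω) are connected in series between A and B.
Reduce the network between node 0 (A) and node 2 (B) by series/parallel combination:
  Rs1 = R1 + R2 (series, joined only at node 1) = 20 + 150 = 170 Ω
R_eq = 170 Ω

Final answer: 170 Ω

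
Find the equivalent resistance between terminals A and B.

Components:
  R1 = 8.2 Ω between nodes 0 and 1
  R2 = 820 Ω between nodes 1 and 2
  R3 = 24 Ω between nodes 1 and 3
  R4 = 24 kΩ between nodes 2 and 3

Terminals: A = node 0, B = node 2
Reduce the network between node 0 (A) and node 2 (B) by series/parallel combination:
  Rs1 = R3 + R4 (series, joined only at node 3) = 24 + 24000 = 24020 Ω
  Rp1 = R2 ‖ Rs1 (parallel, both between nodes 1 and 2) = 1/(1/820 + 1/24020) = 792.9 Ω
  Rs2 = R1 + Rp1 (series, joined only at node 1) = 8.2 + 792.9 = 801.1 Ω
R_eq = 801.1 Ω

Final answer: 801.1 Ω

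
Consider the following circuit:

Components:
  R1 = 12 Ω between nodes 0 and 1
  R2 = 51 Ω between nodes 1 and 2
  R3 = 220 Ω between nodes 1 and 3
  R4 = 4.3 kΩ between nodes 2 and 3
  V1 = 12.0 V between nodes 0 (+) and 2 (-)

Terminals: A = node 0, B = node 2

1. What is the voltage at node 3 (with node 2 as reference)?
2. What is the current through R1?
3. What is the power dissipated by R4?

Nodal analysis, taking node 2 as the 0 V reference.
Source V1 fixes V_0 = 12 V.
KCL at each unknown node (sum of currents leaving = 0; resistances in Ω):
  Node 1: (V_1 - 12)/12 + (V_1 - 0)/51 + (V_1 - V_3)/220 = 0
  Node 3: (V_3 - V_1)/220 + (V_3 - 0)/4300 = 0
Collecting terms (coefficients in siemens):
  0.1075·V_1 - 0.004545·V_3 = 1
  0.004778·V_3 - 0.004545·V_1 = 0
Determinant D = (0.1075)(0.004778) - (-0.004545)(-0.004545) = 0.0004929
V_1 = [(1)(0.004778) - (-0.004545)(0)]/D = 9.693 V
V_3 = [(0.1075)(0) - (1)(-0.004545)]/D = 9.222 V
Part 1:
  Read off the nodal solution: V_3 = 9.222 V
Part 2:
  I_R1 = (V_0 - V_1)/R1 = (12 - 9.693)/12 = 0.1922 A
  Magnitude: I_R1 = 0.1922 A
Part 3:
  I_R4 = (V_2 - V_3)/R4 = (0 - 9.222)/4300 = -0.002145 A
  P_R4 = I_R4² × R4 = (-0.002145)² × 4300 = 0.01978 W

Final answers:
1. V_3 = 9.222 V
2. I_R1 = 0.1922 A
3. P_R4 = 0.01978 W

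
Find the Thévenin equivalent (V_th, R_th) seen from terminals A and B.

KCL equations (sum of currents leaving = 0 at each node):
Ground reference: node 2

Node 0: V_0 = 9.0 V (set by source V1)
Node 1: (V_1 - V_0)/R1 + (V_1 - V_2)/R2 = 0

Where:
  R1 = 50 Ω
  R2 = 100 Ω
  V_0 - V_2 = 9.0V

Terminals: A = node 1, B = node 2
Step 1 — V_th is the open-circuit voltage V_A - V_B (nothing connected across the terminals).
Nodal analysis, taking node 2 as the 0 V reference.
Source V1 fixes V_0 = 9 V.
KCL at each unknown node (sum of currents leaving = 0; resistances in Ω):
  Node 1: (V_1 - 9)/50 + (V_1 - 0)/100 = 0
Collecting terms: 0.03 × V_1 = 0.18  =>  V_1 = 6 V
V_th = V_1 - V_2 = 6 - 0 = 6 V
Step 2 — R_th: zero the source — replace V1 by a short circuit (node 2 merges into node 0) — and find the resistance seen between A (node 1) and B (node 0).
Reduce the network between node 1 (A) and node 0 (B) by series/parallel combination:
  Rp1 = R1 ‖ R2 (parallel, both between nodes 0 and 1) = 1/(1/50 + 1/100) = 33.33 Ω
R_th = 33.33 Ω

Final answer: V_th = 6 V, R_th = 33.33 Ω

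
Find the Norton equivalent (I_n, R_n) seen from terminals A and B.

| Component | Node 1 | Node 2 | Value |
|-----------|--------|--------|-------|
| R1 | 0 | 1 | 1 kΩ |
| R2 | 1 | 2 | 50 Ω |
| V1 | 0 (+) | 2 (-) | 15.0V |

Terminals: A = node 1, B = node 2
Find the Thévenin equivalent first; then I_n = V_th/R_th and R_n = R_th.
Step 1 — V_th is the open-circuit voltage V_A - V_B (nothing connected across the terminals).
Nodal analysis, taking node 2 as the 0 V reference.
Source V1 fixes V_0 = 15 V.
KCL at each unknown node (sum of currents leaving = 0; resistances in Ω):
  Node 1: (V_1 - 15)/1000 + (V_1 - 0)/50 = 0
Collecting terms: 0.021 × V_1 = 0.015  =>  V_1 = 0.7143 V
V_th = V_1 - V_2 = 0.7143 - 0 = 0.7143 V
Step 2 — R_th: zero the source — replace V1 by a short circuit (node 2 merges into node 0) — and find the resistance seen between A (node 1) and B (node 0).
Reduce the network between node 1 (A) and node 0 (B) by series/parallel combination:
  Rp1 = R1 ‖ R2 (parallel, both between nodes 0 and 1) = 1/(1/1000 + 1/50) = 47.62 Ω
R_th = 47.62 Ω
I_n = V_th/R_th = 0.7143/47.62 = 0.015 A, and R_n = R_th = 47.62 Ω

Final answer: I_n = 0.015 A, R_n = 47.62 Ω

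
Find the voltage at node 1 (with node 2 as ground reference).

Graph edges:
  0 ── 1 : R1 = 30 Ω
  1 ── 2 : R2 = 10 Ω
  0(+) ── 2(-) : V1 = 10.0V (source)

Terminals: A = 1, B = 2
Nodal analysis, taking node 2 as the 0 V reference.
Source V1 fixes V_0 = 10 V.
KCL at each unknown node (sum of currents leaving = 0; resistances in Ω):
  Node 1: (V_1 - 10)/30 + (V_1 - 0)/10 = 0
Collecting terms: 0.1333 × V_1 = 0.3333  =>  V_1 = 2.5 V
The requested potential is V_1 = 2.5 V.

Final answer: V_1 = 2.5 V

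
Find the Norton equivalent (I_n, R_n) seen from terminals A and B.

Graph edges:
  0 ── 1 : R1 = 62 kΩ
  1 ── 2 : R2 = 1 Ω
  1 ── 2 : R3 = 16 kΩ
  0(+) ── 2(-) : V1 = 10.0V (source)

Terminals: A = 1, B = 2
Find the Thévenin equivalent first; then I_n = V_th/R_th and R_n = R_th.
Step 1 — V_th is the open-circuit voltage V_A - V_B (nothing connected across the terminals).
Nodal analysis, taking node 2 as the 0 V reference.
Source V1 fixes V_0 = 10 V.
KCL at each unknown node (sum of currents leaving = 0; resistances in Ω):
  Node 1: (V_1 - 10)/62000 + (V_1 - 0)/1 + (V_1 - 0)/16000 = 0
Collecting terms: 1 × V_1 = 0.0001613  =>  V_1 = 0.0001613 V
V_th = V_1 - V_2 = 0.0001613 - 0 = 0.0001613 V
Step 2 — R_th: zero the source — replace V1 by a short circuit (node 2 merges into node 0) — and find the resistance seen between A (node 1) and B (node 0).
Reduce the network between node 1 (A) and node 0 (B) by series/parallel combination:
  Rp1 = R1 ‖ R2 ‖ R3 (parallel, all between nodes 0 and 1) = 1/(1/62000 + 1/1 + 1/16000) = 0.9999 Ω
R_th = 0.9999 Ω
I_n = V_th/R_th = 0.0001613/0.9999 = 0.0001613 A, and R_n = R_th = 0.9999 Ω

Final answer: I_n = 0.0001613 A, R_n = 0.9999 Ω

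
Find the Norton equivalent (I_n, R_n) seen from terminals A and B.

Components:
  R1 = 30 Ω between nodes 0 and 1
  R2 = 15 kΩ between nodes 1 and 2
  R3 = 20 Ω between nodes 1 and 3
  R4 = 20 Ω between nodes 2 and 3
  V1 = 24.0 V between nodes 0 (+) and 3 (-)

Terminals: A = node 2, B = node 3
Find the Thévenin equivalent first; then I_n = V_th/R_th and R_n = R_th.
Step 1 — V_th is the open-circuit voltage V_A - V_B (nothing connected across the terminals).
Nodal analysis, taking node 3 as the 0 V reference.
Source V1 fixes V_0 = 24 V.
KCL at each unknown node (sum of currents leaving = 0; resistances in Ω):
  Node 1: (V_1 - 24)/30 + (V_1 - V_2)/15000 + (V_1 - 0)/20 = 0
  Node 2: (V_2 - V_1)/15000 + (V_2 - 0)/20 = 0
Collecting terms (coefficients in siemens):
  0.0834·V_1 - 0.00006667·V_2 = 0.8
  0.05007·V_2 - 0.00006667·V_1 = 0
Determinant D = (0.0834)(0.05007) - (-0.00006667)(-0.00006667) = 0.004176
V_1 = [(0.8)(0.05007) - (-0.00006667)(0)]/D = 9.592 V
V_2 = [(0.0834)(0) - (0.8)(-0.00006667)]/D = 0.01277 V
V_th = V_2 - V_3 = 0.01277 - 0 = 0.01277 V
Step 2 — R_th: zero the source — replace V1 by a short circuit (node 3 merges into node 0) — and find the resistance seen between A (node 2) and B (node 0).
Reduce the network between node 2 (A) and node 0 (B) by series/parallel combination:
  Rp1 = R1 ‖ R3 (parallel, both between nodes 0 and 1) = 1/(1/30 + 1/20) = 12 Ω
  Rs1 = R2 + Rp1 (series, joined only at node 1) = 15000 + 12 = 15010 Ω
  Rp2 = R4 ‖ Rs1 (parallel, both between nodes 0 and 2) = 1/(1/20 + 1/15010) = 19.97 Ω
R_th = 19.97 Ω
I_n = V_th/R_th = 0.01277/19.97 = 0.0006395 A, and R_n = R_th = 19.97 Ω

Final answer: I_n = 0.0006395 A, R_n = 19.97 Ω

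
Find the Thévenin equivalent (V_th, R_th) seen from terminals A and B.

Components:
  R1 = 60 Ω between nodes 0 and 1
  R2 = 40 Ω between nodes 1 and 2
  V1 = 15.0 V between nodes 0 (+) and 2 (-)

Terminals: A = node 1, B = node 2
Step 1 — V_th is the open-circuit voltage V_A - V_B (nothing connected across the terminals).
Nodal analysis, taking node 2 as the 0 V reference.
Source V1 fixes V_0 = 15 V.
KCL at each unknown node (sum of currents leaving = 0; resistances in Ω):
  Node 1: (V_1 - 15)/60 + (V_1 - 0)/40 = 0
Collecting terms: 0.04167 × V_1 = 0.25  =>  V_1 = 6 V
V_th = V_1 - V_2 = 6 - 0 = 6 V
Step 2 — R_th: zero the source — replace V1 by a short circuit (node 2 merges into node 0) — and find the resistance seen between A (node 1) and B (node 0).
Reduce the network between node 1 (A) and node 0 (B) by series/parallel combination:
  Rp1 = R1 ‖ R2 (parallel, both between nodes 0 and 1) = 1/(1/60 + 1/40) = 24 Ω
R_th = 24 Ω

Final answer: V_th = 6 V, R_th = 24 Ω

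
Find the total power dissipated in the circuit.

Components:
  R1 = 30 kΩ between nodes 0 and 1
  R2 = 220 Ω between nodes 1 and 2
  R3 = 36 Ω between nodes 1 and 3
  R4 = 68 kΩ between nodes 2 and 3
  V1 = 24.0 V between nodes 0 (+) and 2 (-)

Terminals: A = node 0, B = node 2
Nodal analysis, taking node 2 as the 0 V reference.
Source V1 fixes V_0 = 24 V.
KCL at each unknown node (sum of currents leaving = 0; resistances in Ω):
  Node 1: (V_1 - 24)/30000 + (V_1 - 0)/220 + (V_1 - V_3)/36 = 0
  Node 3: (V_3 - V_1)/36 + (V_3 - 0)/68000 = 0
Collecting terms (coefficients in siemens):
  0.03236·V_1 - 0.02778·V_3 = 0.0008
  0.02779·V_3 - 0.02778·V_1 = 0
Determinant D = (0.03236)(0.02779) - (-0.02778)(-0.02778) = 0.0001277
V_1 = [(0.0008)(0.02779) - (-0.02778)(0)]/D = 0.1742 V
V_3 = [(0.03236)(0) - (0.0008)(-0.02778)]/D = 0.1741 V
Power in each resistor, P = (ΔV)²/R:
  P_R1 = (24 - 0.1742)²/30000 = 0.01892 W
  P_R2 = (0.1742 - 0)²/220 = 0.0001379 W
  P_R3 = (0.1742 - 0.1741)²/36 = 0.0000000002359 W
  P_R4 = (0 - 0.1741)²/68000 = 0.0000004456 W
P_total = P_R1 + P_R2 + P_R3 + P_R4 = 0.01906 W

Final answer: 0.01906 W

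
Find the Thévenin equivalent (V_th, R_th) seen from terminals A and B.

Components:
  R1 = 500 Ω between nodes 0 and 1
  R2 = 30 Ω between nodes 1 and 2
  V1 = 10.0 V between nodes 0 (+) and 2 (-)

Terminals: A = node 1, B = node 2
Step 1 — V_th is the open-circuit voltage V_A - V_B (nothing connected across the terminals).
Nodal analysis, taking node 2 as the 0 V reference.
Source V1 fixes V_0 = 10 V.
KCL at each unknown node (sum of currents leaving = 0; resistances in Ω):
  Node 1: (V_1 - 10)/500 + (V_1 - 0)/30 = 0
Collecting terms: 0.03533 × V_1 = 0.02  =>  V_1 = 0.566 V
V_th = V_1 - V_2 = 0.566 - 0 = 0.566 V
Step 2 — R_th: zero the source — replace V1 by a short circuit (node 2 merges into node 0) — and find the resistance seen between A (node 1) and B (node 0).
Reduce the network between node 1 (A) and node 0 (B) by series/parallel combination:
  Rp1 = R1 ‖ R2 (parallel, both between nodes 0 and 1) = 1/(1/500 + 1/30) = 28.3 Ω
R_th = 28.3 Ω

Final answer: V_th = 0.566 V, R_th = 28.3 Ω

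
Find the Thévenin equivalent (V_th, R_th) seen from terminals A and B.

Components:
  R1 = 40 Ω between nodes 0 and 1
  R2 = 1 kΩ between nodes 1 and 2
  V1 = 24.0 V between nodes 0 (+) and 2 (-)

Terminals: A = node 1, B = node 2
Step 1 — V_th is the open-circuit voltage V_A - V_B (nothing connected across the terminals).
Nodal analysis, taking node 2 as the 0 V reference.
Source V1 fixes V_0 = 24 V.
KCL at each unknown node (sum of currents leaving = 0; resistances in Ω):
  Node 1: (V_1 - 24)/40 + (V_1 - 0)/1000 = 0
Collecting terms: 0.026 × V_1 = 0.6  =>  V_1 = 23.08 V
V_th = V_1 - V_2 = 23.08 - 0 = 23.08 V
Step 2 — R_th: zero the source — replace V1 by a short circuit (node 2 merges into node 0) — and find the resistance seen between A (node 1) and B (node 0).
Reduce the network between node 1 (A) and node 0 (B) by series/parallel combination:
  Rp1 = R1 ‖ R2 (parallel, both between nodes 0 and 1) = 1/(1/40 + 1/1000) = 38.46 Ω
R_th = 38.46 Ω

Final answer: V_th = 23.08 V, R_th = 38.46 Ω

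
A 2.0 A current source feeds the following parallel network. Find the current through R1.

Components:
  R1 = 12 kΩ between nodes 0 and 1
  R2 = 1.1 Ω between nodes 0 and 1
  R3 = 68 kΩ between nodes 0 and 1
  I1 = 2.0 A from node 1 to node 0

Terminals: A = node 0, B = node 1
All resistors sit directly between nodes 0 and 1, so they are in parallel and share one voltage V; the full source current 2 A splits among them.
1/R_par = 1/12000 + 1/1.1 + 1/68000 = 0.9092 S  =>  R_par = 1.1 Ω
V = I × R_par = 2 × 1.1 = 2.2 V
I_R1 = V/R1 = 2.2/12000 = 0.0001833 A

Final answer: 0.0001833 A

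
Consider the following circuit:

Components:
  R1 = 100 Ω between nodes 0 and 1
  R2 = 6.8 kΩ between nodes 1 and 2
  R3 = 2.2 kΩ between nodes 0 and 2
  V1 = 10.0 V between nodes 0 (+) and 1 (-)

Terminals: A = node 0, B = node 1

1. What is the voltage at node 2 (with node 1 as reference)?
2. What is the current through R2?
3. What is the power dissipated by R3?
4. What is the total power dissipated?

Nodal analysis, taking node 1 as the 0 V reference.
Source V1 fixes V_0 = 10 V.
KCL at each unknown node (sum of currents leaving = 0; resistances in Ω):
  Node 2: (V_2 - 0)/6800 + (V_2 - 10)/2200 = 0
Collecting terms: 0.0006016 × V_2 = 0.004545  =>  V_2 = 7.556 V
Part 1:
  Read off the nodal solution: V_2 = 7.556 V
Part 2:
  I_R2 = (V_1 - V_2)/R2 = (0 - 7.556)/6800 = -0.001111 A
  Magnitude: I_R2 = 0.001111 A
Part 3:
  I_R3 = (V_0 - V_2)/R3 = (10 - 7.556)/2200 = 0.001111 A
  P_R3 = I_R3² × R3 = (0.001111)² × 2200 = 0.002716 W
Part 4:
  Power in each resistor, P = (ΔV)²/R:
    P_R1 = (10 - 0)²/100 = 1 W
    P_R2 = (0 - 7.556)²/6800 = 0.008395 W
    P_R3 = (10 - 7.556)²/2200 = 0.002716 W
  P_total = P_R1 + P_R2 + P_R3 = 1.011 W

Final answers:
1. V_2 = 7.556 V
2. I_R2 = 0.001111 A
3. P_R3 = 0.002716 W
4. P_total = 1.011 W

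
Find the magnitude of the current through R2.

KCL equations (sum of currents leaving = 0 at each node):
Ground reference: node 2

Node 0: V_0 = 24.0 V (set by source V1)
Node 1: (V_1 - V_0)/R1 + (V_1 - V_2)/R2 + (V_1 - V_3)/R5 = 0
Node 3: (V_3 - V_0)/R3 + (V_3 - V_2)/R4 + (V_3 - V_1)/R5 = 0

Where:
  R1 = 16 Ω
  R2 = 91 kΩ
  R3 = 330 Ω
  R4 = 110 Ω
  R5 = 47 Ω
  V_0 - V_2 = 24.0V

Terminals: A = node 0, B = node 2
Nodal analysis, taking node 2 as the 0 V reference.
Source V1 fixes V_0 = 24 V.
KCL at each unknown node (sum of currents leaving = 0; resistances in Ω):
  Node 1: (V_1 - 24)/16 + (V_1 - 0)/91000 + (V_1 - V_3)/47 = 0
  Node 3: (V_3 - 24)/330 + (V_3 - 0)/110 + (V_3 - V_1)/47 = 0
Collecting terms (coefficients in siemens):
  0.08379·V_1 - 0.02128·V_3 = 1.5
  0.0334·V_3 - 0.02128·V_1 = 0.07273
Determinant D = (0.08379)(0.0334) - (-0.02128)(-0.02128) = 0.002346
V_1 = [(1.5)(0.0334) - (-0.02128)(0.07273)]/D = 22.02 V
V_3 = [(0.08379)(0.07273) - (1.5)(-0.02128)]/D = 16.2 V
I_R2 = (V_1 - V_2)/R2 = (22.02 - 0)/91000 = 0.0002419 A
|I_R2| = 0.0002419 A

Final answer: |I_R2| = 0.0002419 A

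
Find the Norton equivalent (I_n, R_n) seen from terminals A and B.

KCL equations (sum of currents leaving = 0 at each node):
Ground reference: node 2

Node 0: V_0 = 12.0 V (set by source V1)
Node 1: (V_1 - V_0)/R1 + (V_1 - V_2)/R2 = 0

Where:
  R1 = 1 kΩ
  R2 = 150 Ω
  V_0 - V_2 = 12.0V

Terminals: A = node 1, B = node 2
Find the Thévenin equivalent first; then I_n = V_th/R_th and R_n = R_th.
Step 1 — V_th is the open-circuit voltage V_A - V_B (nothing connected across the terminals).
Nodal analysis, taking node 2 as the 0 V reference.
Source V1 fixes V_0 = 12 V.
KCL at each unknown node (sum of currents leaving = 0; resistances in Ω):
  Node 1: (V_1 - 12)/1000 + (V_1 - 0)/150 = 0
Collecting terms: 0.007667 × V_1 = 0.012  =>  V_1 = 1.565 V
V_th = V_1 - V_2 = 1.565 - 0 = 1.565 V
Step 2 — R_th: zero the source — replace V1 by a short circuit (node 2 merges into node 0) — and find the resistance seen between A (node 1) and B (node 0).
Reduce the network between node 1 (A) and node 0 (B) by series/parallel combination:
  Rp1 = R1 ‖ R2 (parallel, both between nodes 0 and 1) = 1/(1/1000 + 1/150) = 130.4 Ω
R_th = 130.4 Ω
I_n = V_th/R_th = 1.565/130.4 = 0.012 A, and R_n = R_th = 130.4 Ω

Final answer: I_n = 0.012 A, R_n = 130.4 Ω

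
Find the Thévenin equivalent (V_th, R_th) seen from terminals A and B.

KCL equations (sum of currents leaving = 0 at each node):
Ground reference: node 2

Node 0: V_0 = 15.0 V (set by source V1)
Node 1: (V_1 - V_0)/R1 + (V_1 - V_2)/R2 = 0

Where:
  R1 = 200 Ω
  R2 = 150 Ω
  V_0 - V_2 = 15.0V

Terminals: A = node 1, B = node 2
Step 1 — V_th is the open-circuit voltage V_A - V_B (nothing connected across the terminals).
Nodal analysis, taking node 2 as the 0 V reference.
Source V1 fixes V_0 = 15 V.
KCL at each unknown node (sum of currents leaving = 0; resistances in Ω):
  Node 1: (V_1 - 15)/200 + (V_1 - 0)/150 = 0
Collecting terms: 0.01167 × V_1 = 0.075  =>  V_1 = 6.429 V
V_th = V_1 - V_2 = 6.429 - 0 = 6.429 V
Step 2 — R_th: zero the source — replace V1 by a short circuit (node 2 merges into node 0) — and find the resistance seen between A (node 1) and B (node 0).
Reduce the network between node 1 (A) and node 0 (B) by series/parallel combination:
  Rp1 = R1 ‖ R2 (parallel, both between nodes 0 and 1) = 1/(1/200 + 1/150) = 85.71 Ω
R_th = 85.71 Ω

Final answer: V_th = 6.429 V, R_th = 85.71 Ω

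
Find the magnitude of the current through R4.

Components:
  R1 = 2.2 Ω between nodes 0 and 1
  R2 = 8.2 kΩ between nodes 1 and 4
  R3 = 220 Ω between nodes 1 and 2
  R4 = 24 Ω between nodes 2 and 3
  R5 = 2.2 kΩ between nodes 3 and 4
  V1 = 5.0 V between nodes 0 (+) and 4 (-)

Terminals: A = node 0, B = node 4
Nodal analysis, taking node 4 as the 0 V reference.
Source V1 fixes V_0 = 5 V.
KCL at each unknown node (sum of currents leaving = 0; resistances in Ω):
  Node 1: (V_1 - 5)/2.2 + (V_1 - 0)/8200 + (V_1 - V_2)/220 = 0
  Node 2: (V_2 - V_1)/220 + (V_2 - V_3)/24 = 0
  Node 3: (V_3 - V_2)/24 + (V_3 - 0)/2200 = 0
Collecting terms (coefficients in siemens):
  0.4592·V_1 - 0.004545·V_2 = 2.273
  0.04621·V_2 - 0.004545·V_1 - 0.04167·V_3 = 0
  0.04212·V_3 - 0.04167·V_2 = 0
Solving these 3 simultaneous equations (Gaussian elimination) gives:
  V_1 = 4.994 V, V_2 = 4.545 V, V_3 = 4.496 V
I_R4 = (V_2 - V_3)/R4 = (4.545 - 4.496)/24 = 0.002043 A
|I_R4| = 0.002043 A

Final answer: |I_R4| = 0.002043 A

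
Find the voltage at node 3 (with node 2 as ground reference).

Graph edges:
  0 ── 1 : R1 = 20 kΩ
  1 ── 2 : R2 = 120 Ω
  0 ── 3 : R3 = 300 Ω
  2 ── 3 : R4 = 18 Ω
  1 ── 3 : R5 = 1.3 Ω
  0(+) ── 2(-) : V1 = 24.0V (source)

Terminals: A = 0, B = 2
Nodal analysis, taking node 2 as the 0 V reference.
Source V1 fixes V_0 = 24 V.
KCL at each unknown node (sum of currents leaving = 0; resistances in Ω):
  Node 1: (V_1 - 24)/20000 + (V_1 - 0)/120 + (V_1 - V_3)/1.3 = 0
  Node 3: (V_3 - 24)/300 + (V_3 - 0)/18 + (V_3 - V_1)/1.3 = 0
Collecting terms (coefficients in siemens):
  0.7776·V_1 - 0.7692·V_3 = 0.0012
  0.8281·V_3 - 0.7692·V_1 = 0.08
Determinant D = (0.7776)(0.8281) - (-0.7692)(-0.7692) = 0.05224
V_1 = [(0.0012)(0.8281) - (-0.7692)(0.08)]/D = 1.197 V
V_3 = [(0.7776)(0.08) - (0.0012)(-0.7692)]/D = 1.208 V
The requested potential is V_3 = 1.208 V.

Final answer: V_3 = 1.208 V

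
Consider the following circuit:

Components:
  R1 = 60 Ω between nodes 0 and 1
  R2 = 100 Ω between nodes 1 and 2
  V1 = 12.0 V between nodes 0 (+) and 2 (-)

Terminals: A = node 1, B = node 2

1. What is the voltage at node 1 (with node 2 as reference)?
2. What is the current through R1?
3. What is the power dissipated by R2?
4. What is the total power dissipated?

Nodal analysis, taking node 2 as the 0 V reference.
Source V1 fixes V_0 = 12 V.
KCL at each unknown node (sum of currents leaving = 0; resistances in Ω):
  Node 1: (V_1 - 12)/60 + (V_1 - 0)/100 = 0
Collecting terms: 0.02667 × V_1 = 0.2  =>  V_1 = 7.5 V
Part 1:
  Read off the nodal solution: V_1 = 7.5 V
Part 2:
  I_R1 = (V_0 - V_1)/R1 = (12 - 7.5)/60 = 0.075 A
  Magnitude: I_R1 = 0.075 A
Part 3:
  I_R2 = (V_1 - V_2)/R2 = (7.5 - 0)/100 = 0.075 A
  P_R2 = I_R2² × R2 = (0.075)² × 100 = 0.5625 W
Part 4:
  Power in each resistor, P = (ΔV)²/R:
    P_R1 = (12 - 7.5)²/60 = 0.3375 W
    P_R2 = (7.5 - 0)²/100 = 0.5625 W
  P_total = P_R1 + P_R2 = 0.9 W

Final answers:
1. V_1 = 7.5 V
2. I_R1 = 0.075 A
3. P_R2 = 0.5625 W
4. P_total = 0.9 W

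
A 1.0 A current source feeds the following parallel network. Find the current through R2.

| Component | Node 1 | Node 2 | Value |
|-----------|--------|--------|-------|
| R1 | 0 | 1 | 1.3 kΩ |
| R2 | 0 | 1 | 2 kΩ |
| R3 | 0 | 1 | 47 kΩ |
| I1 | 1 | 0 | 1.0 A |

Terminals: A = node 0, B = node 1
All resistors sit directly between nodes 0 and 1, so they are in parallel and share one voltage V; the full source current 1 A splits among them.
1/R_par = 1/1300 + 1/2000 + 1/47000 = 0.001291 S  =>  R_par = 774.9 Ω
V = I × R_par = 1 × 774.9 = 774.9 V
I_R2 = V/R2 = 774.9/2000 = 0.3874 A

Final answer: 0.3874 A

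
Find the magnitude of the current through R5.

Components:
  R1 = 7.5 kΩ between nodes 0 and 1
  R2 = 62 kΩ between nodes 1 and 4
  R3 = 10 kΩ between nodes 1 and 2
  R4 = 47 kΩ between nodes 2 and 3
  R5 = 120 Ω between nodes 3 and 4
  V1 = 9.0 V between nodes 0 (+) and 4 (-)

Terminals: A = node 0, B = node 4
Nodal analysis, taking node 4 as the 0 V reference.
Source V1 fixes V_0 = 9 V.
KCL at each unknown node (sum of currents leaving = 0; resistances in Ω):
  Node 1: (V_1 - 9)/7500 + (V_1 - 0)/62000 + (V_1 - V_2)/10000 = 0
  Node 2: (V_2 - V_1)/10000 + (V_2 - V_3)/47000 = 0
  Node 3: (V_3 - V_2)/47000 + (V_3 - 0)/120 = 0
Collecting terms (coefficients in siemens):
  0.0002495·V_1 - 0.0001·V_2 = 0.0012
  0.0001213·V_2 - 0.0001·V_1 - 0.00002128·V_3 = 0
  0.008355·V_3 - 0.00002128·V_2 = 0
Solving these 3 simultaneous equations (Gaussian elimination) gives:
  V_1 = 7.187 V, V_2 = 5.929 V, V_3 = 0.0151 V
I_R5 = (V_3 - V_4)/R5 = (0.0151 - 0)/120 = 0.0001258 A
|I_R5| = 0.0001258 A

Final answer: |I_R5| = 0.0001258 A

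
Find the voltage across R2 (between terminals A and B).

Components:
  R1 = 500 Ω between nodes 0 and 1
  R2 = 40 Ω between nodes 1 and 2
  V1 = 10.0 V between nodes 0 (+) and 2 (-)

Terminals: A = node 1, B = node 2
R1 and R2 are in series across V1 (node 0 → node 1 → node 2), and the output A–B is taken across R2, so this is a voltage divider.
Series current: I = V1/(R1 + R2) = 10/(500 + 40) = 10/540 = 0.01852 A
V_R2 = I × R2 = V1 × R2/(R1 + R2) = 10 × 40/540 = 0.7407 V

Final answer: 0.7407 V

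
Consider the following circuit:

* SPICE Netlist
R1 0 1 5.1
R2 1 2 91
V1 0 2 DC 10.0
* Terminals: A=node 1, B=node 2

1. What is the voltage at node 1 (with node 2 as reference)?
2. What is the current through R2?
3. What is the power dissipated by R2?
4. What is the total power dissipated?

Nodal analysis, taking node 2 as the 0 V reference.
Source V1 fixes V_0 = 10 V.
KCL at each unknown node (sum of currents leaving = 0; resistances in Ω):
  Node 1: (V_1 - 10)/5.1 + (V_1 - 0)/91 = 0
Collecting terms: 0.2071 × V_1 = 1.961  =>  V_1 = 9.469 V
Part 1:
  Read off the nodal solution: V_1 = 9.469 V
Part 2:
  I_R2 = (V_1 - V_2)/R2 = (9.469 - 0)/91 = 0.1041 A
  Magnitude: I_R2 = 0.1041 A
Part 3:
  I_R2 = (V_1 - V_2)/R2 = (9.469 - 0)/91 = 0.1041 A
  P_R2 = I_R2² × R2 = (0.1041)² × 91 = 0.9854 W
Part 4:
  Power in each resistor, P = (ΔV)²/R:
    P_R1 = (10 - 9.469)²/5.1 = 0.05522 W
    P_R2 = (9.469 - 0)²/91 = 0.9854 W
  P_total = P_R1 + P_R2 = 1.041 W

Final answers:
1. V_1 = 9.469 V
2. I_R2 = 0.1041 A
3. P_R2 = 0.9854 W
4. P_total = 1.041 W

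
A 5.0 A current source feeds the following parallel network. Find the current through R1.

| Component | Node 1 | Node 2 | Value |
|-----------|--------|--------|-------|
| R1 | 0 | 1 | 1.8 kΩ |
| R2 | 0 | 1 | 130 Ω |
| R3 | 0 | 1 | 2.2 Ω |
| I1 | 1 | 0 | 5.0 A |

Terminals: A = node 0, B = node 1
All resistors sit directly between nodes 0 and 1, so they are in parallel and share one voltage V; the full source current 5 A splits among them.
1/R_par = 1/1800 + 1/130 + 1/2.2 = 0.4628 S  =>  R_par = 2.161 Ω
V = I × R_par = 5 × 2.161 = 10.8 V
I_R1 = V/R1 = 10.8/1800 = 0.006002 A

Final answer: 0.006002 A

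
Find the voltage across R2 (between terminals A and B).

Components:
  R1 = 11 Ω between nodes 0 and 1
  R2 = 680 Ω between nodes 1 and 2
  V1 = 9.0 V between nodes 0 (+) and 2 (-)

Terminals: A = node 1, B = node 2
R1 and R2 are in series across V1 (node 0 → node 1 → node 2), and the output A–B is taken across R2, so this is a voltage divider.
Series current: I = V1/(R1 + R2) = 9/(11 + 680) = 9/691 = 0.01302 A
V_R2 = I × R2 = V1 × R2/(R1 + R2) = 9 × 680/691 = 8.857 V

Final answer: 8.857 V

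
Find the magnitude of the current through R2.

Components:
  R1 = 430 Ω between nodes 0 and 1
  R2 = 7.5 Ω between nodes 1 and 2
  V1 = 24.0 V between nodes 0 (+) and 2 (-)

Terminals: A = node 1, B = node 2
Nodal analysis, taking node 2 as the 0 V reference.
Source V1 fixes V_0 = 24 V.
KCL at each unknown node (sum of currents leaving = 0; resistances in Ω):
  Node 1: (V_1 - 24)/430 + (V_1 - 0)/7.5 = 0
Collecting terms: 0.1357 × V_1 = 0.05581  =>  V_1 = 0.4114 V
I_R2 = (V_1 - V_2)/R2 = (0.4114 - 0)/7.5 = 0.05486 A
|I_R2| = 0.05486 A

Final answer: |I_R2| = 0.05486 A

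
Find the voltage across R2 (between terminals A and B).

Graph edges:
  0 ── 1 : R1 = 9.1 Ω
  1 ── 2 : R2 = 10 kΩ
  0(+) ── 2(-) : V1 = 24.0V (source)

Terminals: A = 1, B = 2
R1 and R2 are in series across V1 (node 0 → node 1 → node 2), and the output A–B is taken across R2, so this is a voltage divider.
Series current: I = V1/(R1 + R2) = 24/(9.1 + 10000) = 24/10010 = 0.002398 A
V_R2 = I × R2 = V1 × R2/(R1 + R2) = 24 × 10000/10010 = 23.98 V

Final answer: 23.98 V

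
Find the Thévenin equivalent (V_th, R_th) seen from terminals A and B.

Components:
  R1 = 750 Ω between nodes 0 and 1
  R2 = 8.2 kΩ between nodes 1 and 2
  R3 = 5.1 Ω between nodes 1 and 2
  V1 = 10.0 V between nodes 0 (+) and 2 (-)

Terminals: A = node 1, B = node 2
Step 1 — V_th is the open-circuit voltage V_A - V_B (nothing connected across the terminals).
Nodal analysis, taking node 2 as the 0 V reference.
Source V1 fixes V_0 = 10 V.
KCL at each unknown node (sum of currents leaving = 0; resistances in Ω):
  Node 1: (V_1 - 10)/750 + (V_1 - 0)/8200 + (V_1 - 0)/5.1 = 0
Collecting terms: 0.1975 × V_1 = 0.01333  =>  V_1 = 0.0675 V
V_th = V_1 - V_2 = 0.0675 - 0 = 0.0675 V
Step 2 — R_th: zero the source — replace V1 by a short circuit (node 2 merges into node 0) — and find the resistance seen between A (node 1) and B (node 0).
Reduce the network between node 1 (A) and node 0 (B) by series/parallel combination:
  Rp1 = R1 ‖ R2 ‖ R3 (parallel, all between nodes 0 and 1) = 1/(1/750 + 1/8200 + 1/5.1) = 5.062 Ω
R_th = 5.062 Ω

Final answer: V_th = 0.0675 V, R_th = 5.062 Ω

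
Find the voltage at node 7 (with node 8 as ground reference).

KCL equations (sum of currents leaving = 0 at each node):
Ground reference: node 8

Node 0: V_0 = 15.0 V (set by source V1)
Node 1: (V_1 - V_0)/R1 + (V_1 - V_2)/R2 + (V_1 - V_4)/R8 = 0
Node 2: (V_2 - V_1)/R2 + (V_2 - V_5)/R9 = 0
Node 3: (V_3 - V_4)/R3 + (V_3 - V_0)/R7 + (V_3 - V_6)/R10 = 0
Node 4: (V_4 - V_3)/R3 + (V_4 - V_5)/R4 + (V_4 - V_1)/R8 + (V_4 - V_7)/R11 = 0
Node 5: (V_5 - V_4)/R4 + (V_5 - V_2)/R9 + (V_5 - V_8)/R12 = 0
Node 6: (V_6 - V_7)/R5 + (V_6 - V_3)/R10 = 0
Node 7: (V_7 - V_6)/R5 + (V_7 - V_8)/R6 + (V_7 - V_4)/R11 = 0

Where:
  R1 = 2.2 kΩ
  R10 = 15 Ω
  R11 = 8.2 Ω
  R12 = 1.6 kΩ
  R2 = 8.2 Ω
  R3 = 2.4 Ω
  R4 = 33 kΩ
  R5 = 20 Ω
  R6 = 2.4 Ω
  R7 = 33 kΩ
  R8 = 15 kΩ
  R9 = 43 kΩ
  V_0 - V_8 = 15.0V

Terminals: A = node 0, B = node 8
Nodal analysis, taking node 8 as the 0 V reference.
Source V1 fixes V_0 = 15 V.
KCL at each unknown node (sum of currents leaving = 0; resistances in Ω):
  Node 1: (V_1 - 15)/2200 + (V_1 - V_2)/8.2 + (V_1 - V_4)/15000 = 0
  Node 2: (V_2 - V_1)/8.2 + (V_2 - V_5)/43000 = 0
  Node 3: (V_3 - V_4)/2.4 + (V_3 - 15)/33000 + (V_3 - V_6)/15 = 0
  Node 4: (V_4 - V_3)/2.4 + (V_4 - V_5)/33000 + (V_4 - V_1)/15000 + (V_4 - V_7)/8.2 = 0
  Node 5: (V_5 - V_4)/33000 + (V_5 - V_2)/43000 + (V_5 - 0)/1600 = 0
  Node 6: (V_6 - V_7)/20 + (V_6 - V_3)/15 = 0
  Node 7: (V_7 - V_6)/20 + (V_7 - 0)/2.4 + (V_7 - V_4)/8.2 = 0
Collecting terms (coefficients in siemens):
  0.1225·V_1 - 0.122·V_2 - 0.00006667·V_4 = 0.006818
  0.122·V_2 - 0.122·V_1 - 0.00002326·V_5 = 0
  0.4834·V_3 - 0.4167·V_4 - 0.06667·V_6 = 0.0004545
  0.5387·V_4 - 0.00006667·V_1 - 0.4167·V_3 - 0.0000303·V_5 - 0.122·V_7 = 0
  0.0006786·V_5 - 0.00002326·V_2 - 0.0000303·V_4 = 0
  0.1167·V_6 - 0.06667·V_3 - 0.05·V_7 = 0
  0.5886·V_7 - 0.122·V_4 - 0.05·V_6 = 0
Solving these 7 simultaneous equations (Gaussian elimination) gives:
  V_1 = 12.54 V, V_2 = 12.54 V, V_3 = 0.01216 V, V_4 = 0.01169 V
  V_5 = 0.4303 V, V_6 = 0.008287 V, V_7 = 0.003125 V
The requested potential is V_7 = 0.003125 V.

Final answer: V_7 = 0.003125 V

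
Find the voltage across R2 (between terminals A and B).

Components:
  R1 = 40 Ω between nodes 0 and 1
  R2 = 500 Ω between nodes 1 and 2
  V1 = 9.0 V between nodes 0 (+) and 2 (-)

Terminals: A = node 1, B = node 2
R1 and R2 are in series across V1 (node 0 → node 1 → node 2), and the output A–B is taken across R2, so this is a voltage divider.
Series current: I = V1/(R1 + R2) = 9/(40 + 500) = 9/540 = 0.01667 A
V_R2 = I × R2 = V1 × R2/(R1 + R2) = 9 × 500/540 = 8.333 V

Final answer: 8.333 V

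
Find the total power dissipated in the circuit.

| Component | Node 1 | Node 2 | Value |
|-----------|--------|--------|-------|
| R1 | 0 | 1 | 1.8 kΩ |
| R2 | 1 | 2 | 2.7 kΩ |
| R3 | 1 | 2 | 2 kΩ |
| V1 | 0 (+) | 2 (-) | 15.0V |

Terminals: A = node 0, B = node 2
Nodal analysis, taking node 2 as the 0 V reference.
Source V1 fixes V_0 = 15 V.
KCL at each unknown node (sum of currents leaving = 0; resistances in Ω):
  Node 1: (V_1 - 15)/1800 + (V_1 - 0)/2700 + (V_1 - 0)/2000 = 0
Collecting terms: 0.001426 × V_1 = 0.008333  =>  V_1 = 5.844 V
Power in each resistor, P = (ΔV)²/R:
  P_R1 = (15 - 5.844)²/1800 = 0.04657 W
  P_R2 = (5.844 - 0)²/2700 = 0.01265 W
  P_R3 = (5.844 - 0)²/2000 = 0.01708 W
P_total = P_R1 + P_R2 + P_R3 = 0.0763 W

Final answer: 0.0763 W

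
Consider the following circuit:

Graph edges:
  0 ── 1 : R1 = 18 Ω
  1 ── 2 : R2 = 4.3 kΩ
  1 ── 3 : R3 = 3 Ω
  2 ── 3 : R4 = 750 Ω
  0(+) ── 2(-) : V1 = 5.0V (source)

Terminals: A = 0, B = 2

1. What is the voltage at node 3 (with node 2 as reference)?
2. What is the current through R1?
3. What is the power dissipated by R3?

Nodal analysis, taking node 2 as the 0 V reference.
Source V1 fixes V_0 = 5 V.
KCL at each unknown node (sum of currents leaving = 0; resistances in Ω):
  Node 1: (V_1 - 5)/18 + (V_1 - 0)/4300 + (V_1 - V_3)/3 = 0
  Node 3: (V_3 - V_1)/3 + (V_3 - 0)/750 = 0
Collecting terms (coefficients in siemens):
  0.3891·V_1 - 0.3333·V_3 = 0.2778
  0.3347·V_3 - 0.3333·V_1 = 0
Determinant D = (0.3891)(0.3347) - (-0.3333)(-0.3333) = 0.01911
V_1 = [(0.2778)(0.3347) - (-0.3333)(0)]/D = 4.863 V
V_3 = [(0.3891)(0) - (0.2778)(-0.3333)]/D = 4.844 V
Part 1:
  Read off the nodal solution: V_3 = 4.844 V
Part 2:
  I_R1 = (V_0 - V_1)/R1 = (5 - 4.863)/18 = 0.00759 A
  Magnitude: I_R1 = 0.00759 A
Part 3:
  I_R3 = (V_1 - V_3)/R3 = (4.863 - 4.844)/3 = 0.006459 A
  P_R3 = I_R3² × R3 = (0.006459)² × 3 = 0.0001251 W

Final answers:
1. V_3 = 4.844 V
2. I_R1 = 0.00759 A
3. P_R3 = 0.0001251 W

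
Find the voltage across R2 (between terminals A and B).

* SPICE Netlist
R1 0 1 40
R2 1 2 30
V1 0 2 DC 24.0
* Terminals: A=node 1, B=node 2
R1 and R2 are in series across V1 (node 0 → node 1 → node 2), and the output A–B is taken across R2, so this is a voltage divider.
Series current: I = V1/(R1 + R2) = 24/(40 + 30) = 24/70 = 0.3429 A
V_R2 = I × R2 = V1 × R2/(R1 + R2) = 24 × 30/70 = 10.29 V

Final answer: 10.29 V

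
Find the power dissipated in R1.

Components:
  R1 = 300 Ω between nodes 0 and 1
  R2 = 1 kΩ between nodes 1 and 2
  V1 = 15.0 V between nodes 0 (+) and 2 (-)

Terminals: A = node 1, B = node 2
Nodal analysis, taking node 2 as the 0 V reference.
Source V1 fixes V_0 = 15 V.
KCL at each unknown node (sum of currents leaving = 0; resistances in Ω):
  Node 1: (V_1 - 15)/300 + (V_1 - 0)/1000 = 0
Collecting terms: 0.004333 × V_1 = 0.05  =>  V_1 = 11.54 V
I_R1 = (V_0 - V_1)/R1 = (15 - 11.54)/300 = 0.01154 A
P_R1 = I_R1² × R1 = (0.01154)² × 300 = 0.03994 W

Final answer: 0.03994 W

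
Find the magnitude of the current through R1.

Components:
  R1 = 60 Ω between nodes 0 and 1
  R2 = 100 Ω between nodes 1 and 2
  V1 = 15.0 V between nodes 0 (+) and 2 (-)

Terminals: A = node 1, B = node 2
Nodal analysis, taking node 2 as the 0 V reference.
Source V1 fixes V_0 = 15 V.
KCL at each unknown node (sum of currents leaving = 0; resistances in Ω):
  Node 1: (V_1 - 15)/60 + (V_1 - 0)/100 = 0
Collecting terms: 0.02667 × V_1 = 0.25  =>  V_1 = 9.375 V
I_R1 = (V_0 - V_1)/R1 = (15 - 9.375)/60 = 0.09375 A
|I_R1| = 0.09375 A

Final answer: |I_R1| = 0.09375 A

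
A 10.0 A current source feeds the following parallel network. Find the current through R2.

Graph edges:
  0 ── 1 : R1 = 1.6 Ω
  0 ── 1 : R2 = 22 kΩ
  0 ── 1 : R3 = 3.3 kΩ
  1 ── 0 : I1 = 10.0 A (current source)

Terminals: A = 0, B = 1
All resistors sit directly between nodes 0 and 1, so they are in parallel and share one voltage V; the full source current 10 A splits among them.
1/R_par = 1/1.6 + 1/22000 + 1/3300 = 0.6253 S  =>  R_par = 1.599 Ω
V = I × R_par = 10 × 1.599 = 15.99 V
I_R2 = V/R2 = 15.99/22000 = 0.0007269 A

Final answer: 0.0007269 A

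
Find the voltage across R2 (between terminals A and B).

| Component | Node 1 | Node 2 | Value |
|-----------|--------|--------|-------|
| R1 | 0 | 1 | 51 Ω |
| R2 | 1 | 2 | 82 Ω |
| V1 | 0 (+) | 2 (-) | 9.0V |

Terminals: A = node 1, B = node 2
R1 and R2 are in series across V1 (node 0 → node 1 → node 2), and the output A–B is taken across R2, so this is a voltage divider.
Series current: I = V1/(R1 + R2) = 9/(51 + 82) = 9/133 = 0.06767 A
V_R2 = I × R2 = V1 × R2/(R1 + R2) = 9 × 82/133 = 5.549 V

Final answer: 5.549 V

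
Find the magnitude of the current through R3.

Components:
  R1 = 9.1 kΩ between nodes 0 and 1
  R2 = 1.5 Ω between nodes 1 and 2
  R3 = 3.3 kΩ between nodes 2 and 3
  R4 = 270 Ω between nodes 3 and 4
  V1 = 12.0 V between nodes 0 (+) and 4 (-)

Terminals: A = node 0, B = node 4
Nodal analysis, taking node 4 as the 0 V reference.
Source V1 fixes V_0 = 12 V.
KCL at each unknown node (sum of currents leaving = 0; resistances in Ω):
  Node 1: (V_1 - 12)/9100 + (V_1 - V_2)/1.5 = 0
  Node 2: (V_2 - V_1)/1.5 + (V_2 - V_3)/3300 = 0
  Node 3: (V_3 - V_2)/3300 + (V_3 - 0)/270 = 0
Collecting terms (coefficients in siemens):
  0.6668·V_1 - 0.6667·V_2 = 0.001319
  0.667·V_2 - 0.6667·V_1 - 0.000303·V_3 = 0
  0.004007·V_3 - 0.000303·V_2 = 0
Solving these 3 simultaneous equations (Gaussian elimination) gives:
  V_1 = 3.382 V, V_2 = 3.381 V, V_3 = 0.2557 V
I_R3 = (V_2 - V_3)/R3 = (3.381 - 0.2557)/3300 = 0.000947 A
|I_R3| = 0.000947 A

Final answer: |I_R3| = 0.000947 A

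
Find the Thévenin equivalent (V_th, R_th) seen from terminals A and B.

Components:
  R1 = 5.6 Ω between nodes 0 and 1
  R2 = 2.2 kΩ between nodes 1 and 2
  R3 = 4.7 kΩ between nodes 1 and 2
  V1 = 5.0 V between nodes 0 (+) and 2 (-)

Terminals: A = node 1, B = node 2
Step 1 — V_th is the open-circuit voltage V_A - V_B (nothing connected across the terminals).
Nodal analysis, taking node 2 as the 0 V reference.
Source V1 fixes V_0 = 5 V.
KCL at each unknown node (sum of currents leaving = 0; resistances in Ω):
  Node 1: (V_1 - 5)/5.6 + (V_1 - 0)/2200 + (V_1 - 0)/4700 = 0
Collecting terms: 0.1792 × V_1 = 0.8929  =>  V_1 = 4.981 V
V_th = V_1 - V_2 = 4.981 - 0 = 4.981 V
Step 2 — R_th: zero the source — replace V1 by a short circuit (node 2 merges into node 0) — and find the resistance seen between A (node 1) and B (node 0).
Reduce the network between node 1 (A) and node 0 (B) by series/parallel combination:
  Rp1 = R1 ‖ R2 ‖ R3 (parallel, all between nodes 0 and 1) = 1/(1/5.6 + 1/2200 + 1/4700) = 5.579 Ω
R_th = 5.579 Ω

Final answer: V_th = 4.981 V, R_th = 5.579 Ω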